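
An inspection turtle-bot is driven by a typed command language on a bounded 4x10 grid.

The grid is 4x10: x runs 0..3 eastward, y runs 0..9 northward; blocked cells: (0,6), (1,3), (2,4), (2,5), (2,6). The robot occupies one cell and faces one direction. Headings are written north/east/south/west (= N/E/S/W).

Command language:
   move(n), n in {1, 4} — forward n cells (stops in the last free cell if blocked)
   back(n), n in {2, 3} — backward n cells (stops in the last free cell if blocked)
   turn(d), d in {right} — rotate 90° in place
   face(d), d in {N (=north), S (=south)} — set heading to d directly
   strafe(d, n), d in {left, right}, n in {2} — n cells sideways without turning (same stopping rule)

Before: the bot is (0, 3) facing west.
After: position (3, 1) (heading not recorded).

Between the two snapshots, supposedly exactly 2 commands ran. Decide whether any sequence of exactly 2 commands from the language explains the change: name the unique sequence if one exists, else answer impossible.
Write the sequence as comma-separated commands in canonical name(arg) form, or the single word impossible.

strafe(left, 2), back(3)

key: running back(3) before strafe(left, 2) would end elsewhere — order is forced
t0: (0, 3) facing west
1. strafe(left, 2) → (0, 1) facing west
2. back(3) → (3, 1) facing west
all 81 alternatives checked — unique.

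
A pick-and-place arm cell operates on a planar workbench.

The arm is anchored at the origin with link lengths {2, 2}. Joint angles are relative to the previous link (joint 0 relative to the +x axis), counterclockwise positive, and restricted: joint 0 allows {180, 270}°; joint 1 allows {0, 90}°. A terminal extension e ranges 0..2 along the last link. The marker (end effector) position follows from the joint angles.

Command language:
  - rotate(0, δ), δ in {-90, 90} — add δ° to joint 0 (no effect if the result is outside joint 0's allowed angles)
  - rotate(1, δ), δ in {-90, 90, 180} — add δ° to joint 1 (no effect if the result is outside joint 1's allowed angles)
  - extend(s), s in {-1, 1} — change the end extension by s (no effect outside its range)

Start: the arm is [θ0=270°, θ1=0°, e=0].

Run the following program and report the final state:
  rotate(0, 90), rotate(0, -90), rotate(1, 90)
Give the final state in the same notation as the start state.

from: [θ0=270°, θ1=0°, e=0]
[1] after rotate(0, 90): [θ0=270°, θ1=0°, e=0]
[2] after rotate(0, -90): [θ0=180°, θ1=0°, e=0]
[3] after rotate(1, 90): [θ0=180°, θ1=90°, e=0]

[θ0=180°, θ1=90°, e=0]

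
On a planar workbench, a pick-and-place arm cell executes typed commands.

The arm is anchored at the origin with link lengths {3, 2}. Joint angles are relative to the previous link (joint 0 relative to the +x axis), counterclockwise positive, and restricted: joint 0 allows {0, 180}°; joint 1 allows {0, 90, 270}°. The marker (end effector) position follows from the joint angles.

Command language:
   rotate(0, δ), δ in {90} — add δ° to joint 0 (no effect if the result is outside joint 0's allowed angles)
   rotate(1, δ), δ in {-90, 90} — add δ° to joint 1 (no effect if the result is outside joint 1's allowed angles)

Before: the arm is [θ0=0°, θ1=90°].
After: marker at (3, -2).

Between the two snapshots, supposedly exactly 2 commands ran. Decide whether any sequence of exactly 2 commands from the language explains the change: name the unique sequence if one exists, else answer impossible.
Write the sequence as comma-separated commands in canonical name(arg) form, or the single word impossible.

rotate(1, -90), rotate(1, -90)

from: [θ0=0°, θ1=90°]
step 1 (rotate(1, -90)): [θ0=0°, θ1=0°]
step 2 (rotate(1, -90)): [θ0=0°, θ1=270°]
no rival 2-sequence matches.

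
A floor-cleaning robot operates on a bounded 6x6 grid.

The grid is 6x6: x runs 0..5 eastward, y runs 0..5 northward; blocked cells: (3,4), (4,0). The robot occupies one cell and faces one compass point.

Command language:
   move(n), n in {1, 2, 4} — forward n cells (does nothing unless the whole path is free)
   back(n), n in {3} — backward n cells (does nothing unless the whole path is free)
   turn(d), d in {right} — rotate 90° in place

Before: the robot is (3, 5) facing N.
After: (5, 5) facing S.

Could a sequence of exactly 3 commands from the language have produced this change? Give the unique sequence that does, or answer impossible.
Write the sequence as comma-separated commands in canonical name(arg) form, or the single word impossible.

key: cell and facing (now S) both changed — the 3 commands mix motion and turning
t0: (3, 5) facing N
step 1 (turn(right)): (3, 5) facing E
step 2 (move(2)): (5, 5) facing E
step 3 (turn(right)): (5, 5) facing S
no other 3-command option fits: unique.

turn(right), move(2), turn(right)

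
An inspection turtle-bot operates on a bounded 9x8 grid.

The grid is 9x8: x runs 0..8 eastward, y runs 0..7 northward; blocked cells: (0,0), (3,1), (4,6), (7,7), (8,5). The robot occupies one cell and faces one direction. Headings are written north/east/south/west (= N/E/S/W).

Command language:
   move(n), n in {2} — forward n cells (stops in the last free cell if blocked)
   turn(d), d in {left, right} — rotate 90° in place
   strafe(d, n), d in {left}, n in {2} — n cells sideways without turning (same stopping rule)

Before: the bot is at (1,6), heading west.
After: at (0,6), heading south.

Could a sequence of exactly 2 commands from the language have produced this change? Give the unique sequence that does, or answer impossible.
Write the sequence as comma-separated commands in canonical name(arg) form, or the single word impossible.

key: cell and facing (now S) both changed — the 2 commands mix motion and turning
start: at (1,6), heading west
step 1 (move(2)): at (0,6), heading west
step 2 (turn(left)): at (0,6), heading south
uniquely the one of 16 2-step routes that fits.

move(2), turn(left)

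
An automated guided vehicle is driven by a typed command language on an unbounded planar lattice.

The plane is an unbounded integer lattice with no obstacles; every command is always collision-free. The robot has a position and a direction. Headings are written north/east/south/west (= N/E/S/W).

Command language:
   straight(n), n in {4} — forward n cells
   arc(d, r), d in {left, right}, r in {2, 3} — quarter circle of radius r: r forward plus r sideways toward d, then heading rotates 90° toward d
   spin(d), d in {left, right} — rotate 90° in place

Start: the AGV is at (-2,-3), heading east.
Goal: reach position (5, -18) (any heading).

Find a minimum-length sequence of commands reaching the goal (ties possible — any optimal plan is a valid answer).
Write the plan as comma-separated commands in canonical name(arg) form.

straight(4), arc(right, 3), straight(4), straight(4), straight(4)

initial: at (-2,-3), heading east
step 1 (straight(4)): at (2,-3), heading east
step 2 (arc(right, 3)): at (5,-6), heading south
step 3 (straight(4)): at (5,-10), heading south
step 4 (straight(4)): at (5,-14), heading south
step 5 (straight(4)): at (5,-18), heading south
minimal: 5 command(s), checked below 5.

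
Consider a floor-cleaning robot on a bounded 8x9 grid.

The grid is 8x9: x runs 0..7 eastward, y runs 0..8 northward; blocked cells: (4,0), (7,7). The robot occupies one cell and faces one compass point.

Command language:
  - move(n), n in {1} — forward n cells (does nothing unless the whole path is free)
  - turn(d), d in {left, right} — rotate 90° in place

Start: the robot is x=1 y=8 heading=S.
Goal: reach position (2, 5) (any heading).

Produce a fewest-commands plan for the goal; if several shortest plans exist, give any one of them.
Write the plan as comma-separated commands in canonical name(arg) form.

initial: x=1 y=8 heading=S
step 1 (move(1)): x=1 y=7 heading=S
step 2 (move(1)): x=1 y=6 heading=S
step 3 (move(1)): x=1 y=5 heading=S
step 4 (turn(left)): x=1 y=5 heading=E
step 5 (move(1)): x=2 y=5 heading=E
shorter routes all fall short; 5 is best.

move(1), move(1), move(1), turn(left), move(1)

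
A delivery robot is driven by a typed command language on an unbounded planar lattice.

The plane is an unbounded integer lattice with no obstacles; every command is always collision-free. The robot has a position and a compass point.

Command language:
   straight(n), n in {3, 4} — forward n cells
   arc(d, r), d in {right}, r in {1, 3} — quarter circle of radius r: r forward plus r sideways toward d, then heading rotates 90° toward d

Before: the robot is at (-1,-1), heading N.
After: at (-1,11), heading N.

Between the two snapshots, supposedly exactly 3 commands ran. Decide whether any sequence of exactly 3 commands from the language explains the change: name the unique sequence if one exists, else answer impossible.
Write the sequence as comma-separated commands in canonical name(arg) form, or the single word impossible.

straight(4), straight(4), straight(4)

key: still facing N at the end — nothing in the sequence rotates
initial: at (-1,-1), heading N
step 1 (straight(4)): at (-1,3), heading N
step 2 (straight(4)): at (-1,7), heading N
step 3 (straight(4)): at (-1,11), heading N
no other 3-command option fits: unique.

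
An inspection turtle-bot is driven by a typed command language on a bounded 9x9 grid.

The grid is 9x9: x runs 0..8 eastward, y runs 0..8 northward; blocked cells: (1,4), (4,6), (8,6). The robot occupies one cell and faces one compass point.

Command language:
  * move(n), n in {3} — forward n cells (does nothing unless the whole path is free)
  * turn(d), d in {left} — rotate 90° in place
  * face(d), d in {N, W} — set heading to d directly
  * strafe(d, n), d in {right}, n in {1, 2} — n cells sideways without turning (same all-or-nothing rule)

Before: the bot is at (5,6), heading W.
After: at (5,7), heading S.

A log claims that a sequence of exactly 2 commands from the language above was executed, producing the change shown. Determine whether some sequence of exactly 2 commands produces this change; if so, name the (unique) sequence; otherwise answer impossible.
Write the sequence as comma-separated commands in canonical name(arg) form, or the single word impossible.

strafe(right, 1), turn(left)

key: position moved to (5,7) AND the heading swung to S — translation plus rotation needed
initial: at (5,6), heading W
t=1 strafe(right, 1) ⇒ at (5,7), heading W
t=2 turn(left) ⇒ at (5,7), heading S
all 36 alternatives checked — unique.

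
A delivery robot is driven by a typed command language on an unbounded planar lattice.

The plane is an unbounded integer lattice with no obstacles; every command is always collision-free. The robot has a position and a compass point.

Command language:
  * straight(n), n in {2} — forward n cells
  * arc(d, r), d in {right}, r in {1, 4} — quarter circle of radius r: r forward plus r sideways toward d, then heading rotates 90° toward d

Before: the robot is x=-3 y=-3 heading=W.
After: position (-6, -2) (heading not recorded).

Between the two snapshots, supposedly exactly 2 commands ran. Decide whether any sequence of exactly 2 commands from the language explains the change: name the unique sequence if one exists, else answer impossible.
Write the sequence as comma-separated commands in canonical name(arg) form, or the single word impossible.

straight(2), arc(right, 1)

key: order matters: swapping straight(2) and arc(right, 1) lands elsewhere
begin: x=-3 y=-3 heading=W
[1] after straight(2): x=-5 y=-3 heading=W
[2] after arc(right, 1): x=-6 y=-2 heading=N
uniquely the one of 9 2-step routes that fits.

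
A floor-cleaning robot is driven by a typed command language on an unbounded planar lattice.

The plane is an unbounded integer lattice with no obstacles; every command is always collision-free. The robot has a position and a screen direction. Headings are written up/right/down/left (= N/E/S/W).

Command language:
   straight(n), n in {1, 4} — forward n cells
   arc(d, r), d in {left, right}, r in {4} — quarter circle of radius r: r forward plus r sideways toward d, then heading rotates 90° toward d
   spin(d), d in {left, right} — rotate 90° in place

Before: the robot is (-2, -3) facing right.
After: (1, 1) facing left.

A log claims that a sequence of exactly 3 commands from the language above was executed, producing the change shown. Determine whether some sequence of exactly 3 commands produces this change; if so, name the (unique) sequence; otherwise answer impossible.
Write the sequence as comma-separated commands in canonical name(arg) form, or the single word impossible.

key: cell and facing (now W) both changed — the 3 commands mix motion and turning
from: (-2, -3) facing right
t=1 arc(left, 4) ⇒ (2, 1) facing up
t=2 spin(left) ⇒ (2, 1) facing left
t=3 straight(1) ⇒ (1, 1) facing left
no rival 3-sequence matches.

arc(left, 4), spin(left), straight(1)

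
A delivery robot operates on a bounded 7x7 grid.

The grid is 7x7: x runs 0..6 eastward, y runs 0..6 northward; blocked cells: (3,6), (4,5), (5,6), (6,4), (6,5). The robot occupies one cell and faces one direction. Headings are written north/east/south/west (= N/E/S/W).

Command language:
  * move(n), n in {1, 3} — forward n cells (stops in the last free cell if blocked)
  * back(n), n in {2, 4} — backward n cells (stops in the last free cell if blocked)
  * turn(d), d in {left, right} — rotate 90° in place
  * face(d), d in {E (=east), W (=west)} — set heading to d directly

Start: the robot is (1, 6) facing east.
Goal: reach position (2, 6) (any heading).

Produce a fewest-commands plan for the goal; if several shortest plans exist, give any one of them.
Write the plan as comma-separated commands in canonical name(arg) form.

t0: (1, 6) facing east
[1] after move(3): (2, 6) facing east
no 0-step plan works, so 1 is optimal.

move(3)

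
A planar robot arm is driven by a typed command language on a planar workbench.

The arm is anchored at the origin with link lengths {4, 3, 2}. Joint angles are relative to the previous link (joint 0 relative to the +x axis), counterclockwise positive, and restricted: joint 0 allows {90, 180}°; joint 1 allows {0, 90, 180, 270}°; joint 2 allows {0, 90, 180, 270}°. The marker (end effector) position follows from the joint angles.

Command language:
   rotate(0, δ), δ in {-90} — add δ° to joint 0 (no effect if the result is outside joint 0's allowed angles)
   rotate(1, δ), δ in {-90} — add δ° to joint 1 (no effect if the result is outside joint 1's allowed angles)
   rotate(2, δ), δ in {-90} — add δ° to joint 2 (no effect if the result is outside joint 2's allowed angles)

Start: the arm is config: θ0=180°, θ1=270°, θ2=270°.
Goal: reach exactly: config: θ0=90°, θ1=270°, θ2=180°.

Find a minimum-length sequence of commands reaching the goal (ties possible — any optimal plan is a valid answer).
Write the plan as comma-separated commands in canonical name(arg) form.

rotate(2, -90), rotate(0, -90)

start: config: θ0=180°, θ1=270°, θ2=270°
step 1 (rotate(2, -90)): config: θ0=180°, θ1=270°, θ2=180°
step 2 (rotate(0, -90)): config: θ0=90°, θ1=270°, θ2=180°
shorter routes all fall short; 2 is best.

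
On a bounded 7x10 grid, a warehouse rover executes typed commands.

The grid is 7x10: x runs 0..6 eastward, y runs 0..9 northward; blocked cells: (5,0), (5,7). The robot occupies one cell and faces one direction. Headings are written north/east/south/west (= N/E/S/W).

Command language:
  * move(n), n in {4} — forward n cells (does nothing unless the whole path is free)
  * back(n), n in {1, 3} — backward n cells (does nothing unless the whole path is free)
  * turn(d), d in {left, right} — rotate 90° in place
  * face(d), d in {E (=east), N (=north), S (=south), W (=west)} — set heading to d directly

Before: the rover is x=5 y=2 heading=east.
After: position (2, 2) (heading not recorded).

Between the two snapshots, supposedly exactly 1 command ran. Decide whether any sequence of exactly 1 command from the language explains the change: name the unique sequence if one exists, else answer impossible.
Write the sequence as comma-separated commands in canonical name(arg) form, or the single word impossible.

t0: x=5 y=2 heading=east
step 1 (back(3)): x=2 y=2 heading=east
no other 1-command option fits: unique.

back(3)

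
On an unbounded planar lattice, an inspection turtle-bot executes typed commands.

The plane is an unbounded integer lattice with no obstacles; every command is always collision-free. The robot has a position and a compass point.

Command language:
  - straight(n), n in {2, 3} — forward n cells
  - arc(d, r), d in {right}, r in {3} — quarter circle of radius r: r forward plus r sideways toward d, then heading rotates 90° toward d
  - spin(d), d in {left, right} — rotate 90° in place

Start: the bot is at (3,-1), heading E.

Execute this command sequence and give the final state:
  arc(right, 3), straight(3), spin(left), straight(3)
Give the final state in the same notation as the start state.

from: at (3,-1), heading E
1. arc(right, 3) → at (6,-4), heading S
2. straight(3) → at (6,-7), heading S
3. spin(left) → at (6,-7), heading E
4. straight(3) → at (9,-7), heading E

at (9,-7), heading E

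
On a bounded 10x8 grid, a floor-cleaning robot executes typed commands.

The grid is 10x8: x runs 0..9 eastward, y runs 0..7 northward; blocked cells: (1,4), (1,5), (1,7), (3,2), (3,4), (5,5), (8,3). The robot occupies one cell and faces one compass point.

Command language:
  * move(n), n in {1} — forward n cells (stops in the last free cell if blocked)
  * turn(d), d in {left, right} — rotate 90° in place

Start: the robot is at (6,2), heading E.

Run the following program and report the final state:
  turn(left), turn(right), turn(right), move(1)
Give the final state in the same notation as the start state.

initial: at (6,2), heading E
t=1 turn(left) ⇒ at (6,2), heading N
t=2 turn(right) ⇒ at (6,2), heading E
t=3 turn(right) ⇒ at (6,2), heading S
t=4 move(1) ⇒ at (6,1), heading S

at (6,1), heading S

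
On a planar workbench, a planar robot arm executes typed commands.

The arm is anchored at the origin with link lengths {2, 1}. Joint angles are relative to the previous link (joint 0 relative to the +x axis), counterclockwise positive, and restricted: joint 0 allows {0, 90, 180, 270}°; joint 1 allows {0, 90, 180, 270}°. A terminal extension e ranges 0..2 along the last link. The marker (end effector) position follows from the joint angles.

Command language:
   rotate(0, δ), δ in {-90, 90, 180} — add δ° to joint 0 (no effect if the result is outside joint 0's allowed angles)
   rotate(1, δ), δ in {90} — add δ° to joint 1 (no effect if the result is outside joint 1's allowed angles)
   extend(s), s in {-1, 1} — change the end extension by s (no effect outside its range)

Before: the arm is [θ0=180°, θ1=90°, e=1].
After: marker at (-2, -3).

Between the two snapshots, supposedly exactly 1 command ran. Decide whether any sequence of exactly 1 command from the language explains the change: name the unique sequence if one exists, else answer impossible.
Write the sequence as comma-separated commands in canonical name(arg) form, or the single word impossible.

t0: [θ0=180°, θ1=90°, e=1]
1. extend(1) → [θ0=180°, θ1=90°, e=2]
all 6 alternatives checked — unique.

extend(1)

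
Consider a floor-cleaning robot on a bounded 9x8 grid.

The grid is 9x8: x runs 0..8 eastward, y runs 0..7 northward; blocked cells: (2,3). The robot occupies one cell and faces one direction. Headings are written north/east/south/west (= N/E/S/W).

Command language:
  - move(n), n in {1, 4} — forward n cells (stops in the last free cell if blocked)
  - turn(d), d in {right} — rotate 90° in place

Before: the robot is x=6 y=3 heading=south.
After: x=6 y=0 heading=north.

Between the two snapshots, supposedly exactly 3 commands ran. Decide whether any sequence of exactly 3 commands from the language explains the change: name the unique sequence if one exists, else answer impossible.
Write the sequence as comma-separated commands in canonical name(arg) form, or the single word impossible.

move(4), turn(right), turn(right)

key: move(4) runs into the grid edge before its full distance
t0: x=6 y=3 heading=south
t=1 move(4) ⇒ x=6 y=0 heading=south
t=2 turn(right) ⇒ x=6 y=0 heading=west
t=3 turn(right) ⇒ x=6 y=0 heading=north
no other 3-command option fits: unique.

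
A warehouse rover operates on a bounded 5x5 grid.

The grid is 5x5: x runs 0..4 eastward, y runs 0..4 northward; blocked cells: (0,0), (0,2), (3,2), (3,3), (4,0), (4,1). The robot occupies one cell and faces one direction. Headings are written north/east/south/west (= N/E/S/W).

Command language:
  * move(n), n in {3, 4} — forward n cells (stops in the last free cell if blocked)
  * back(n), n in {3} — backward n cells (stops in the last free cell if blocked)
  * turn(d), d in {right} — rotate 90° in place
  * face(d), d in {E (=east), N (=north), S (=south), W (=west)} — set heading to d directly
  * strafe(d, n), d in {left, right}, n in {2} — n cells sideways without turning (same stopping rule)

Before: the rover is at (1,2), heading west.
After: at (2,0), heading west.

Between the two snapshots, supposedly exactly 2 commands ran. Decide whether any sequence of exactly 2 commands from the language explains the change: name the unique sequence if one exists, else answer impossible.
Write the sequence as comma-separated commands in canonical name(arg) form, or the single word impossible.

back(3), strafe(left, 2)

key: order matters: swapping back(3) and strafe(left, 2) lands elsewhere
from: at (1,2), heading west
[1] after back(3): at (2,2), heading west
[2] after strafe(left, 2): at (2,0), heading west
no other 2-command option fits: unique.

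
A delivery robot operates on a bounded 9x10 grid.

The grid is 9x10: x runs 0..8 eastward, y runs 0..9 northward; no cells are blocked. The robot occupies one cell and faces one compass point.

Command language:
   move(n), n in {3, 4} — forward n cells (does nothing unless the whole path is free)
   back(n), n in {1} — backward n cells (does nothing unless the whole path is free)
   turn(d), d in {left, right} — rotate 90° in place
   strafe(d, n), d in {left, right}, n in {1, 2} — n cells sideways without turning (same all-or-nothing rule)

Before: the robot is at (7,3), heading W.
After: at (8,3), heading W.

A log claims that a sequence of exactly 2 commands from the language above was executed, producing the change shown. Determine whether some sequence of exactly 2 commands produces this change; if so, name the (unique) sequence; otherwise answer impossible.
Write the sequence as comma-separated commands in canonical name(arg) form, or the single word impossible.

key: still facing W at the end — nothing in the sequence rotates
initial: at (7,3), heading W
1. back(1) → at (8,3), heading W
2. back(1) → at (8,3), heading W
no rival 2-sequence matches.

back(1), back(1)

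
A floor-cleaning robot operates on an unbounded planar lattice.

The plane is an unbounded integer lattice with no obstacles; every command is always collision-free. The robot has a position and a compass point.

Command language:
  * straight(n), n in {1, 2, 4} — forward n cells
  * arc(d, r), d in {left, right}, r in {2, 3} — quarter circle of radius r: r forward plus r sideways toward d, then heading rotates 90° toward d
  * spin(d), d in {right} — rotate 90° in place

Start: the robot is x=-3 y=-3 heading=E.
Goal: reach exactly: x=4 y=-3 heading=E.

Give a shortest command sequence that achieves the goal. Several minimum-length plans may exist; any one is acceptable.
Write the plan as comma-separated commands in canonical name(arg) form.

start: x=-3 y=-3 heading=E
t=1 straight(1) ⇒ x=-2 y=-3 heading=E
t=2 straight(4) ⇒ x=2 y=-3 heading=E
t=3 straight(2) ⇒ x=4 y=-3 heading=E
nothing shorter than 3 reaches the goal.

straight(1), straight(4), straight(2)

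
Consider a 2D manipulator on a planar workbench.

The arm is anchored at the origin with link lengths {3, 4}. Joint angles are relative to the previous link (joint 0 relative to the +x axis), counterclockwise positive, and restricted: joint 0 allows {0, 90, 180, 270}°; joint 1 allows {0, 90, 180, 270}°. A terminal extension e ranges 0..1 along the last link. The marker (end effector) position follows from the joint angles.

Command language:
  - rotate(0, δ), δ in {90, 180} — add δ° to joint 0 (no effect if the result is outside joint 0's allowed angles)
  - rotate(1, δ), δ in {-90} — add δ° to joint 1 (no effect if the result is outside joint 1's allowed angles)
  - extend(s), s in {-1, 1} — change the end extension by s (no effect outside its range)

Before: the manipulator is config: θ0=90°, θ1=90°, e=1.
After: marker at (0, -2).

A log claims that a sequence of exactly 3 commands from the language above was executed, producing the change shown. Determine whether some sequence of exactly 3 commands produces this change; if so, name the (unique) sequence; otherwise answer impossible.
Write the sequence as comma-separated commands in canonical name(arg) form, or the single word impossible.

from: config: θ0=90°, θ1=90°, e=1
step 1 (rotate(1, -90)): config: θ0=90°, θ1=0°, e=1
step 2 (rotate(1, -90)): config: θ0=90°, θ1=270°, e=1
step 3 (rotate(1, -90)): config: θ0=90°, θ1=180°, e=1
uniquely the one of 125 3-step routes that fits.

rotate(1, -90), rotate(1, -90), rotate(1, -90)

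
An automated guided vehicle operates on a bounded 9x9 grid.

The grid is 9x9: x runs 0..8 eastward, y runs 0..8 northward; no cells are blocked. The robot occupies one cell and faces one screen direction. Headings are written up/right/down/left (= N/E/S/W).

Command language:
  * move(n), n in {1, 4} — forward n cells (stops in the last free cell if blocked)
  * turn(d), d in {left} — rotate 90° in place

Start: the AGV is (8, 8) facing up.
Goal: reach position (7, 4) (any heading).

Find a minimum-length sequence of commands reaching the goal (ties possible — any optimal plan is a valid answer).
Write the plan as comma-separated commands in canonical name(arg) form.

t0: (8, 8) facing up
t=1 turn(left) ⇒ (8, 8) facing left
t=2 move(1) ⇒ (7, 8) facing left
t=3 turn(left) ⇒ (7, 8) facing down
t=4 move(4) ⇒ (7, 4) facing down
no 3-step plan works, so 4 is optimal.

turn(left), move(1), turn(left), move(4)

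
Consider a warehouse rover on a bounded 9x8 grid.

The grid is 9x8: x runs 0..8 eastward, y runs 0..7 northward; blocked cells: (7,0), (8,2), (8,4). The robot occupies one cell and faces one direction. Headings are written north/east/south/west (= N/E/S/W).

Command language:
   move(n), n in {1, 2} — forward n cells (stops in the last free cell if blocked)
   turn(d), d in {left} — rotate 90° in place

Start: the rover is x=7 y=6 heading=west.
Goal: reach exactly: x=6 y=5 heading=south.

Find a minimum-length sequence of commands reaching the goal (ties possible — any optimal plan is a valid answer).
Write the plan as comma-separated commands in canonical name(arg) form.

initial: x=7 y=6 heading=west
t=1 move(1) ⇒ x=6 y=6 heading=west
t=2 turn(left) ⇒ x=6 y=6 heading=south
t=3 move(1) ⇒ x=6 y=5 heading=south
nothing shorter than 3 reaches the goal.

move(1), turn(left), move(1)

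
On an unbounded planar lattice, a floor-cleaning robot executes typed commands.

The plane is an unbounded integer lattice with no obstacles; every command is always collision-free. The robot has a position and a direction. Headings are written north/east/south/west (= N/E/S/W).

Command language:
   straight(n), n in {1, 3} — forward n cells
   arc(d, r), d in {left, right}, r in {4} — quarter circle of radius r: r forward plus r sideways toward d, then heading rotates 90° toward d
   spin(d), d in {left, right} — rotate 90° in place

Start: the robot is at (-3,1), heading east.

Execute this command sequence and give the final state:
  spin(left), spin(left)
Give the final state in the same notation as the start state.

from: at (-3,1), heading east
[1] after spin(left): at (-3,1), heading north
[2] after spin(left): at (-3,1), heading west

at (-3,1), heading west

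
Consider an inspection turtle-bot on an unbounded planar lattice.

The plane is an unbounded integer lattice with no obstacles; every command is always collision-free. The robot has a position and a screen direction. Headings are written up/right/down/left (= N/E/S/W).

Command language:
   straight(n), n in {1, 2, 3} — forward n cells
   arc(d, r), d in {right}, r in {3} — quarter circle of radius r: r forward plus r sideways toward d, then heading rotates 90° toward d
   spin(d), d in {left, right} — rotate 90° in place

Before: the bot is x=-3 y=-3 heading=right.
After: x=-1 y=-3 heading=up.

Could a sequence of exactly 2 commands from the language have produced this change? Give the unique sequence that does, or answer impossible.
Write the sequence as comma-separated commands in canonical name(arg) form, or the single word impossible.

key: running spin(left) before straight(2) would end elsewhere — order is forced
start: x=-3 y=-3 heading=right
1. straight(2) → x=-1 y=-3 heading=right
2. spin(left) → x=-1 y=-3 heading=up
no rival 2-sequence matches.

straight(2), spin(left)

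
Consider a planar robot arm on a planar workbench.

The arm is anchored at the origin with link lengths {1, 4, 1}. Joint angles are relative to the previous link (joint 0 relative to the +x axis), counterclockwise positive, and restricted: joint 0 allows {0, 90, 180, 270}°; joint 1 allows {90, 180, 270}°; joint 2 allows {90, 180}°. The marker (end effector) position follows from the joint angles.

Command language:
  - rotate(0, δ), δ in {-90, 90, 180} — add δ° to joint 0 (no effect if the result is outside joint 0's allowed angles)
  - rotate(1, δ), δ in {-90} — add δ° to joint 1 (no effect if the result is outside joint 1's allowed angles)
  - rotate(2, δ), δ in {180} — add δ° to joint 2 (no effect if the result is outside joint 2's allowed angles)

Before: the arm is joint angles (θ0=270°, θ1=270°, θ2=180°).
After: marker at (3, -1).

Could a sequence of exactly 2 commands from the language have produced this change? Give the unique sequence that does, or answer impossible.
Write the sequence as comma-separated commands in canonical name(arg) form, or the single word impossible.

rotate(1, -90), rotate(1, -90)

initial: joint angles (θ0=270°, θ1=270°, θ2=180°)
t=1 rotate(1, -90) ⇒ joint angles (θ0=270°, θ1=180°, θ2=180°)
t=2 rotate(1, -90) ⇒ joint angles (θ0=270°, θ1=90°, θ2=180°)
no rival 2-sequence matches.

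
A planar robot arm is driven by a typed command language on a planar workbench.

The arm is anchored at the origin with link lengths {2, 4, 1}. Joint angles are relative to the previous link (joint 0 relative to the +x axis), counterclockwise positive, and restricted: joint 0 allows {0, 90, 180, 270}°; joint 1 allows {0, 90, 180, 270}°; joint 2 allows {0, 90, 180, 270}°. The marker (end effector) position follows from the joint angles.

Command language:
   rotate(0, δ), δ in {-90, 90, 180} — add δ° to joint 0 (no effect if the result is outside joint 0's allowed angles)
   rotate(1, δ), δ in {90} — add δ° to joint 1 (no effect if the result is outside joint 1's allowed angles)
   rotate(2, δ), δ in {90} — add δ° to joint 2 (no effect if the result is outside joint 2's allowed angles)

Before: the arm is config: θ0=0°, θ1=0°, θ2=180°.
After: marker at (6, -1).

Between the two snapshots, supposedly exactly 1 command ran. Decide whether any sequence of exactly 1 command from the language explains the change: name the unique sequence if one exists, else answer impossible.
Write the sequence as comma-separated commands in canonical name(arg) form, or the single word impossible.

t0: config: θ0=0°, θ1=0°, θ2=180°
[1] after rotate(2, 90): config: θ0=0°, θ1=0°, θ2=270°
all 5 alternatives checked — unique.

rotate(2, 90)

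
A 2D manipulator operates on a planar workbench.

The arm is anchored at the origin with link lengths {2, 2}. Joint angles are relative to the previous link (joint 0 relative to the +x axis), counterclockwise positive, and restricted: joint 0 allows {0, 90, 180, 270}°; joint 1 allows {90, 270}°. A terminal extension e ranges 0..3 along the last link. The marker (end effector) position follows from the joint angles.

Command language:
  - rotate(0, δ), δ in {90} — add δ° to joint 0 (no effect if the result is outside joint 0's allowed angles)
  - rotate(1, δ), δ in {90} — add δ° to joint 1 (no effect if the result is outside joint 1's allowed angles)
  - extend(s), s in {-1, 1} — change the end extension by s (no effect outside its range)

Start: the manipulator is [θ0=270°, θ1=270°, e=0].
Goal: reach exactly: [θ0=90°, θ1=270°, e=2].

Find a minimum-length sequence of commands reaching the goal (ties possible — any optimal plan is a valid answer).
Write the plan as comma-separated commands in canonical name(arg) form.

begin: [θ0=270°, θ1=270°, e=0]
t=1 extend(1) ⇒ [θ0=270°, θ1=270°, e=1]
t=2 extend(1) ⇒ [θ0=270°, θ1=270°, e=2]
t=3 rotate(0, 90) ⇒ [θ0=0°, θ1=270°, e=2]
t=4 rotate(0, 90) ⇒ [θ0=90°, θ1=270°, e=2]
nothing shorter than 4 reaches the goal.

extend(1), extend(1), rotate(0, 90), rotate(0, 90)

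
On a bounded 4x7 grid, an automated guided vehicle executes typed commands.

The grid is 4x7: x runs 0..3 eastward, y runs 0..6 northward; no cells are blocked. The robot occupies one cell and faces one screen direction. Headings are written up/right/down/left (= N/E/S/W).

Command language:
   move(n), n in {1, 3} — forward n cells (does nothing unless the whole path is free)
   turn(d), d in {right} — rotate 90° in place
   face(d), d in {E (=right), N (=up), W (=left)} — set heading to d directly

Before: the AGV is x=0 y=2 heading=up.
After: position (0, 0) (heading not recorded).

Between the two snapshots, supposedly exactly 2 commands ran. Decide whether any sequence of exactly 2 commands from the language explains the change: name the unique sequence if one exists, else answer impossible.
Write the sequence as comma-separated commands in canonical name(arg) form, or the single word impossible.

impossible

checked all 2-command options: none fits.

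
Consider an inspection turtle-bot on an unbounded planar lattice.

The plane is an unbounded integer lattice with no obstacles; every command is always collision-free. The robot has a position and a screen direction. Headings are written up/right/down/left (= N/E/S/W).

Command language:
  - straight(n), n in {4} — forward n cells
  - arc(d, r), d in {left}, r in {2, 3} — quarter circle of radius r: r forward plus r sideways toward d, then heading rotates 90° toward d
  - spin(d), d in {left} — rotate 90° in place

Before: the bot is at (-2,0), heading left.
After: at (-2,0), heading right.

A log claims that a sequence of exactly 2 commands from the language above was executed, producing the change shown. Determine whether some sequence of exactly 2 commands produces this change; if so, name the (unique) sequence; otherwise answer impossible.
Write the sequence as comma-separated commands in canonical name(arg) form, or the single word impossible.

spin(left), spin(left)

key: (-2,0) unmoved — no command in the sequence translates
t0: at (-2,0), heading left
1. spin(left) → at (-2,0), heading down
2. spin(left) → at (-2,0), heading right
no rival 2-sequence matches.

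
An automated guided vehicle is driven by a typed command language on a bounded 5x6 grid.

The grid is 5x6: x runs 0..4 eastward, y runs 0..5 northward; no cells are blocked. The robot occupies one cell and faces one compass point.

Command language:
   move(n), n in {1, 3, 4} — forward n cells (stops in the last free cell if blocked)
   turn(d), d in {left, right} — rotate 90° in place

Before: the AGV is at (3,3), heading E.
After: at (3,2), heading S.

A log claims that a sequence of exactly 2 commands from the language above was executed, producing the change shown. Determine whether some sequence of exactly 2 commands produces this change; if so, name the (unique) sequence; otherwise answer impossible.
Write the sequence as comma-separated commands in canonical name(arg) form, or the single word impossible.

turn(right), move(1)

key: position moved to (3,2) AND the heading swung to S — translation plus rotation needed
from: at (3,3), heading E
t=1 turn(right) ⇒ at (3,3), heading S
t=2 move(1) ⇒ at (3,2), heading S
no rival 2-sequence matches.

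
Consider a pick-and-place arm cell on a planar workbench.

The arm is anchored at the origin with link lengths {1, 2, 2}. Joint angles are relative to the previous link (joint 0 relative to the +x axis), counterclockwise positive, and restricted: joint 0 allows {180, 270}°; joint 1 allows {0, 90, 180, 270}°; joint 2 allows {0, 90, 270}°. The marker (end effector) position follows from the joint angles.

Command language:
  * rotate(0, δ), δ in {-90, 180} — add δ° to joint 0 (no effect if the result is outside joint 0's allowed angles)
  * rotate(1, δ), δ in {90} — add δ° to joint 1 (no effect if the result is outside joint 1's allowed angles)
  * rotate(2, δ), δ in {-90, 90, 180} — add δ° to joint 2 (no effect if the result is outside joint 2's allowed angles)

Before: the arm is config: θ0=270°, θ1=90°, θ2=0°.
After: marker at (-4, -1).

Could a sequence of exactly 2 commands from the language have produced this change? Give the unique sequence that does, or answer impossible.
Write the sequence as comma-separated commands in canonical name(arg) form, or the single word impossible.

rotate(1, 90), rotate(1, 90)

begin: config: θ0=270°, θ1=90°, θ2=0°
step 1 (rotate(1, 90)): config: θ0=270°, θ1=180°, θ2=0°
step 2 (rotate(1, 90)): config: θ0=270°, θ1=270°, θ2=0°
no rival 2-sequence matches.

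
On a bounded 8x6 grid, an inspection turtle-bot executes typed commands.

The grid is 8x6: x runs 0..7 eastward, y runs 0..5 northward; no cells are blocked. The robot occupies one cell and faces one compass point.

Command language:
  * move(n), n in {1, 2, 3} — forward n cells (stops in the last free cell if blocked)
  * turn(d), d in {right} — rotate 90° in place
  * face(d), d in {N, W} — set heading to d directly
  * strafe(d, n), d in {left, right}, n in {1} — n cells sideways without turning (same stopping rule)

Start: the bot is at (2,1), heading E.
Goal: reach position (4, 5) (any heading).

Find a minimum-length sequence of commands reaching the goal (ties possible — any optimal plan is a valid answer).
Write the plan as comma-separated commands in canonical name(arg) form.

begin: at (2,1), heading E
1. strafe(left, 1) → at (2,2), heading E
2. move(2) → at (4,2), heading E
3. face(N) → at (4,2), heading N
4. move(3) → at (4,5), heading N
shorter routes all fall short; 4 is best.

strafe(left, 1), move(2), face(N), move(3)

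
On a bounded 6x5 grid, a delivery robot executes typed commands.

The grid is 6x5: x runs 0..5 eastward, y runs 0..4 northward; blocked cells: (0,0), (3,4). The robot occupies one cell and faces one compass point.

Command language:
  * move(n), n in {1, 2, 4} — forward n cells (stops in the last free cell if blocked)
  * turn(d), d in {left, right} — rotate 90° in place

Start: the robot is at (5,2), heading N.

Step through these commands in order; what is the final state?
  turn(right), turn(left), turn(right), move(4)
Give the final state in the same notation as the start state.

initial: at (5,2), heading N
[1] after turn(right): at (5,2), heading E
[2] after turn(left): at (5,2), heading N
[3] after turn(right): at (5,2), heading E
[4] after move(4): at (5,2), heading E

at (5,2), heading E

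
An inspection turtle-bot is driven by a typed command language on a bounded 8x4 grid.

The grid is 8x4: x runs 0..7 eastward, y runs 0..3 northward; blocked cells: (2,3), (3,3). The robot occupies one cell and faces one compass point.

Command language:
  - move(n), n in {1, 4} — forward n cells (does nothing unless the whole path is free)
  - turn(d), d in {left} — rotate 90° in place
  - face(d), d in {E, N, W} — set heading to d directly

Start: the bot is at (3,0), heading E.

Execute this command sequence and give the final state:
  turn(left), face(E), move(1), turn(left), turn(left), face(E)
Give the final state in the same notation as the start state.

at (4,0), heading E

from: at (3,0), heading E
t=1 turn(left) ⇒ at (3,0), heading N
t=2 face(E) ⇒ at (3,0), heading E
t=3 move(1) ⇒ at (4,0), heading E
t=4 turn(left) ⇒ at (4,0), heading N
t=5 turn(left) ⇒ at (4,0), heading W
t=6 face(E) ⇒ at (4,0), heading E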